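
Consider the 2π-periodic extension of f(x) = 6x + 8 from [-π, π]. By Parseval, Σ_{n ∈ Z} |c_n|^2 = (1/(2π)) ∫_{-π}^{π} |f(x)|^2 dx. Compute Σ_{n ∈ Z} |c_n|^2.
Σ |c_n|^2 = 12π^2 + 64

Expand and integrate term by term over [-π, π]:
  ∫ (6x)^2 dx = 36·(2π^3/3); ∫ 2·6·(8)·x dx = 0 (odd integrand); ∫ 8^2 dx = 64·2π.
So (1/(2π)) ∫_{-π}^{π} (6x + 8)^2 dx = 36π^2/3 + 64 = 12π^2 + 64.
Parseval ⇒ Σ |c_n|^2 = 12π^2 + 64.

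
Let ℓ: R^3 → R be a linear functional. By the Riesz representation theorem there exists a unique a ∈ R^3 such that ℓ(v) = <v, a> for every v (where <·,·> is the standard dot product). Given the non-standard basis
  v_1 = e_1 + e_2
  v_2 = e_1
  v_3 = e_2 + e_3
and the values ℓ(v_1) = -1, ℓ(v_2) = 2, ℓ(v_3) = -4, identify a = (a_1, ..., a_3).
a = (2, -3, -1)

Write a = (a_1, ..., a_3) in the standard basis. For each basis vector v_i, ℓ(v_i) = <v_i, a> is a linear equation in the a_j's. Collect the n equations into a matrix system V a = ℓ, where row i of V is v_i (expressed in the standard basis). Since V is invertible (lower-triangular with 1s on the diagonal, up to permutation), solve by back-substitution:
  V =
[[1, 1, 0],
 [1, 0, 0],
 [0, 1, 1]]
  V a = (-1, 2, -4)
Solving gives a = (2, -3, -1).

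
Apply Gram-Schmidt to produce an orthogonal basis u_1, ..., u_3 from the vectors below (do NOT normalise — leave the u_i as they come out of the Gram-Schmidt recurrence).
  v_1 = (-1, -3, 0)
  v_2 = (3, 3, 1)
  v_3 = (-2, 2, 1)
Orthogonal basis:
  u_1 = (-1, -3, 0)
  u_2 = (9/5, -3/5, 1)
  u_3 = (-21/23, 7/23, 42/23)

Apply the Gram-Schmidt recurrence
  u_1 = v_1
  u_i = v_i − Σ_{j<i} ((v_i · u_j) / (u_j · u_j)) · u_j.

Step by step this gives:
  u_1 = (-1, -3, 0)
  u_2 = (9/5, -3/5, 1)
  u_3 = (-21/23, 7/23, 42/23)

Orthogonality check:
  u_2 · u_1 = 0 (should be 0)
  u_3 · u_1 = 0 (should be 0)
  u_3 · u_2 = 0 (should be 0)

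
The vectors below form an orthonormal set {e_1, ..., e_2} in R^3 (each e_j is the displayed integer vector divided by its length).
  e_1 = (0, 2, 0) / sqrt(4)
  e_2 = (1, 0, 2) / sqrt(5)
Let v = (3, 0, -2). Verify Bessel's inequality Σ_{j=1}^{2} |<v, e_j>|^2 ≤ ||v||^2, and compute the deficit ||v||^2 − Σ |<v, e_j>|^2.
Σ |<v, e_j>|^2 = 1/5; ||v||^2 = 13; deficit = 64/5

Write each e_j = u_j / sqrt(<u_j, u_j>) where u_j is the displayed integer vector. Then <v, e_j> = <v, u_j> / sqrt(<u_j, u_j>), so |<v, e_j>|^2 = <v, u_j>^2 / <u_j, u_j>.
Coefficients: <v, e_1> = 0/sqrt(4), <v, e_2> = -1/sqrt(5).
Square and sum: Σ |<v, e_j>|^2 = 1/5.
Compute ||v||^2 = v·v = 13.
Deficit = 13 − 1/5 = 64/5 ≥ 0, confirming Bessel's inequality. (The deficit equals ||v − Σ <v,e_j> e_j||^2, the squared distance from v to span{e_j}.)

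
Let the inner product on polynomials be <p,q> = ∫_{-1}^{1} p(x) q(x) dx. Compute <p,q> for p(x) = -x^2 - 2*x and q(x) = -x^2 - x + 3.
<p,q> = -4/15

Expand the product: p(x)·q(x) = x^4 + 3*x^3 - x^2 - 6*x.
∫_{-1}^{1} of each monomial x^k gives [2/(k+1) if k even, 0 if k odd]. Integrating term-by-term (or equivalently evaluating the antiderivative F(x) = x^5/5 + 3*x^4/4 - x^3/3 - 3*x^2 at the endpoints):
  F(1) − F(−1) = -143/60 − (-127/60) = -4/15.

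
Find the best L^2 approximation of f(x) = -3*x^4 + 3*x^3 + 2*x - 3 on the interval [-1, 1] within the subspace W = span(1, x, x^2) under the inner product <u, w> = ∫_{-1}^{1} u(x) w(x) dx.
g(x) = -18*x^2/7 + 19*x/5 - 96/35

The best approximation g ∈ W is the orthogonal projection of f onto W. Writing g = a_0 + a_1 x + a_2 x^2, the coefficients solve the normal equations G · a = b where
  G_{ij} = <φ_i, φ_j> and b_i = <f, φ_i>, with φ_0 = 1, φ_1 = x, φ_2 = x^2.
G =
  [2, 0, 2/3]
  [0, 2/3, 0]
  [2/3, 0, 2/5],
b = (-36/5, 38/15, -20/7).
Solving gives a_0 = -96/35, a_1 = 19/5, a_2 = -18/7, so
  g(x) = -18*x^2/7 + 19*x/5 - 96/35.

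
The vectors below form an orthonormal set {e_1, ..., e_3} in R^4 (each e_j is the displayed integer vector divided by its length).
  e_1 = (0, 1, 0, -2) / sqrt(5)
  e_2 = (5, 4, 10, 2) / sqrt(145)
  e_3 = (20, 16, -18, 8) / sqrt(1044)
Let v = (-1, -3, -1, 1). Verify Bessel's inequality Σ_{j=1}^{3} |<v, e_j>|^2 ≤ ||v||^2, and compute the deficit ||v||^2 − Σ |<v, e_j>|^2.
Σ |<v, e_j>|^2 = 11; ||v||^2 = 12; deficit = 1

Write each e_j = u_j / sqrt(<u_j, u_j>) where u_j is the displayed integer vector. Then <v, e_j> = <v, u_j> / sqrt(<u_j, u_j>), so |<v, e_j>|^2 = <v, u_j>^2 / <u_j, u_j>.
Coefficients: <v, e_1> = -5/sqrt(5), <v, e_2> = -25/sqrt(145), <v, e_3> = -42/sqrt(1044).
Square and sum: Σ |<v, e_j>|^2 = 11.
Compute ||v||^2 = v·v = 12.
Deficit = 12 − 11 = 1 ≥ 0, confirming Bessel's inequality. (The deficit equals ||v − Σ <v,e_j> e_j||^2, the squared distance from v to span{e_j}.)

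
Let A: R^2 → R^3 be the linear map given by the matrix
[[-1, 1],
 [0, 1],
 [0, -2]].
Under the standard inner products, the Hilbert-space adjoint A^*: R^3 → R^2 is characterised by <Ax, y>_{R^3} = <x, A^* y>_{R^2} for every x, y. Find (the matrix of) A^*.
A^* = A^T =
[[-1, 0, 0],
 [1, 1, -2]]

For real matrices with standard dot products, the defining identity <Ax, y> = <x, A^* y> gives (Ax)^T y = x^T (A^*) y, i.e. x^T A^T y = x^T (A^*) y. Since this holds for all x, y, we must have A^* = A^T. Therefore
A^* =
[[-1, 0, 0],
 [1, 1, -2]].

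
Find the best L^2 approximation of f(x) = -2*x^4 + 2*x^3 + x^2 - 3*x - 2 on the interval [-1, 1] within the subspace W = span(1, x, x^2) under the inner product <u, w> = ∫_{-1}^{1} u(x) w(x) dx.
g(x) = -5*x^2/7 - 9*x/5 - 64/35

The best approximation g ∈ W is the orthogonal projection of f onto W. Writing g = a_0 + a_1 x + a_2 x^2, the coefficients solve the normal equations G · a = b where
  G_{ij} = <φ_i, φ_j> and b_i = <f, φ_i>, with φ_0 = 1, φ_1 = x, φ_2 = x^2.
G =
  [2, 0, 2/3]
  [0, 2/3, 0]
  [2/3, 0, 2/5],
b = (-62/15, -6/5, -158/105).
Solving gives a_0 = -64/35, a_1 = -9/5, a_2 = -5/7, so
  g(x) = -5*x^2/7 - 9*x/5 - 64/35.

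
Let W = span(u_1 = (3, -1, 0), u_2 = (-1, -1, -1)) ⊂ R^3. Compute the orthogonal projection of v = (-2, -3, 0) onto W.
proj_W(v) = (-41/26, -45/26, -22/13)

Set up U = [u_1 | ... | u_2] ∈ R^(3×2). The projector onto W = col(U) is P = U (U^T U)^(-1) U^T.
Compute U^T U =
  [10, -2]
  [-2, 3],
and U^T v = (-3, 5).
Solve U^T U · c = U^T v for the coefficients: c = (1/26, 22/13). The projection is proj_W(v) = U c.
Check: (v - proj_W(v)) · u_1 = 0  (should be 0).
Check: (v - proj_W(v)) · u_2 = 0  (should be 0).
Result: proj_W(v) = (-41/26, -45/26, -22/13).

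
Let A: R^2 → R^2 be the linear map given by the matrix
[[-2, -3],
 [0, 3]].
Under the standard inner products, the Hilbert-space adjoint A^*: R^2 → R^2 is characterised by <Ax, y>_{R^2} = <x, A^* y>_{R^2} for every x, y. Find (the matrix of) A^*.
A^* = A^T =
[[-2, 0],
 [-3, 3]]

For real matrices with standard dot products, the defining identity <Ax, y> = <x, A^* y> gives (Ax)^T y = x^T (A^*) y, i.e. x^T A^T y = x^T (A^*) y. Since this holds for all x, y, we must have A^* = A^T. Therefore
A^* =
[[-2, 0],
 [-3, 3]].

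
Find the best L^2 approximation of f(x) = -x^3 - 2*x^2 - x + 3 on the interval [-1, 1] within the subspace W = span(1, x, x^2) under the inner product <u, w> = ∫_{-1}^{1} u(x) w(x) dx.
g(x) = -2*x^2 - 8*x/5 + 3

The best approximation g ∈ W is the orthogonal projection of f onto W. Writing g = a_0 + a_1 x + a_2 x^2, the coefficients solve the normal equations G · a = b where
  G_{ij} = <φ_i, φ_j> and b_i = <f, φ_i>, with φ_0 = 1, φ_1 = x, φ_2 = x^2.
G =
  [2, 0, 2/3]
  [0, 2/3, 0]
  [2/3, 0, 2/5],
b = (14/3, -16/15, 6/5).
Solving gives a_0 = 3, a_1 = -8/5, a_2 = -2, so
  g(x) = -2*x^2 - 8*x/5 + 3.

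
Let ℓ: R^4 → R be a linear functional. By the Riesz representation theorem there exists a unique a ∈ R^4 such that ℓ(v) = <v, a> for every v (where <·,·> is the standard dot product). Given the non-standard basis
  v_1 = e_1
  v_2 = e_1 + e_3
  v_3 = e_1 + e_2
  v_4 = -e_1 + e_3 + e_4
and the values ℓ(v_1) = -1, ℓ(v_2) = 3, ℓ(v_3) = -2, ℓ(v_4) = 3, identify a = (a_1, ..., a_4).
a = (-1, -1, 4, -2)

Write a = (a_1, ..., a_4) in the standard basis. For each basis vector v_i, ℓ(v_i) = <v_i, a> is a linear equation in the a_j's. Collect the n equations into a matrix system V a = ℓ, where row i of V is v_i (expressed in the standard basis). Since V is invertible (lower-triangular with 1s on the diagonal, up to permutation), solve by back-substitution:
  V =
[[1, 0, 0, 0],
 [1, 0, 1, 0],
 [1, 1, 0, 0],
 [-1, 0, 1, 1]]
  V a = (-1, 3, -2, 3)
Solving gives a = (-1, -1, 4, -2).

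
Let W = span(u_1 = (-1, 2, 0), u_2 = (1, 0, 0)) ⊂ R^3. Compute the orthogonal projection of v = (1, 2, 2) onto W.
proj_W(v) = (1, 2, 0)

Set up U = [u_1 | ... | u_2] ∈ R^(3×2). The projector onto W = col(U) is P = U (U^T U)^(-1) U^T.
Compute U^T U =
  [5, -1]
  [-1, 1],
and U^T v = (3, 1).
Solve U^T U · c = U^T v for the coefficients: c = (1, 2). The projection is proj_W(v) = U c.
Check: (v - proj_W(v)) · u_1 = 0  (should be 0).
Check: (v - proj_W(v)) · u_2 = 0  (should be 0).
Result: proj_W(v) = (1, 2, 0).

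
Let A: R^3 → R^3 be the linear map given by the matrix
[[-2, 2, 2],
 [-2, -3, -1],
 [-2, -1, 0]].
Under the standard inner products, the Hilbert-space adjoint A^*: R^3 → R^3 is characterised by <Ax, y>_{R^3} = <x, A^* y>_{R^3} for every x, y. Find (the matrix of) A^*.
A^* = A^T =
[[-2, -2, -2],
 [2, -3, -1],
 [2, -1, 0]]

For real matrices with standard dot products, the defining identity <Ax, y> = <x, A^* y> gives (Ax)^T y = x^T (A^*) y, i.e. x^T A^T y = x^T (A^*) y. Since this holds for all x, y, we must have A^* = A^T. Therefore
A^* =
[[-2, -2, -2],
 [2, -3, -1],
 [2, -1, 0]].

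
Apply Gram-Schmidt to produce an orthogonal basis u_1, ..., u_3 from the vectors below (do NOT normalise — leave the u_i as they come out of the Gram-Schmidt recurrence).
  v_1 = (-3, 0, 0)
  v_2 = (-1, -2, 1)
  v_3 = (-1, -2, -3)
Orthogonal basis:
  u_1 = (-3, 0, 0)
  u_2 = (0, -2, 1)
  u_3 = (0, -8/5, -16/5)

Apply the Gram-Schmidt recurrence
  u_1 = v_1
  u_i = v_i − Σ_{j<i} ((v_i · u_j) / (u_j · u_j)) · u_j.

Step by step this gives:
  u_1 = (-3, 0, 0)
  u_2 = (0, -2, 1)
  u_3 = (0, -8/5, -16/5)

Orthogonality check:
  u_2 · u_1 = 0 (should be 0)
  u_3 · u_1 = 0 (should be 0)
  u_3 · u_2 = 0 (should be 0)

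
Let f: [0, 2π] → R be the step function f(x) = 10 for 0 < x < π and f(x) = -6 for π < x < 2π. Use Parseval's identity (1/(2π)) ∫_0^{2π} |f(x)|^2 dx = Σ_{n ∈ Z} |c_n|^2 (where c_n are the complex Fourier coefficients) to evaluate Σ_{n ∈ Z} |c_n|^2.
Σ |c_n|^2 = 68

Parseval equates the L^2 energy of f (normalised by 1/(2π)) with the ℓ^2 sum of its Fourier coefficients: (1/(2π)) ∫_0^{2π} |f|^2 = Σ |c_n|^2.
Compute the left side: (1/(2π)) [∫_0^π 10^2 dx + ∫_π^{2π} (-6)^2 dx] = (1/(2π)) · (100π + 36π) = (100 + 36)/2 = 68.
So Σ_{n ∈ Z} |c_n|^2 = 68.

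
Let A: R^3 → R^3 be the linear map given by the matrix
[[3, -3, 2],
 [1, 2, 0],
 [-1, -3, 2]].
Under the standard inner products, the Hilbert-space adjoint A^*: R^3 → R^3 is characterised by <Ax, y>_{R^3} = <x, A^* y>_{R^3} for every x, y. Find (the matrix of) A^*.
A^* = A^T =
[[3, 1, -1],
 [-3, 2, -3],
 [2, 0, 2]]

For real matrices with standard dot products, the defining identity <Ax, y> = <x, A^* y> gives (Ax)^T y = x^T (A^*) y, i.e. x^T A^T y = x^T (A^*) y. Since this holds for all x, y, we must have A^* = A^T. Therefore
A^* =
[[3, 1, -1],
 [-3, 2, -3],
 [2, 0, 2]].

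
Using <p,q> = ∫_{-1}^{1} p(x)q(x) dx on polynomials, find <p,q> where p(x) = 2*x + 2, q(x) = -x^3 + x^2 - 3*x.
<p,q> = -52/15

Expand the product: p(x)·q(x) = -2*x^4 - 4*x^2 - 6*x.
∫_{-1}^{1} of each monomial x^k gives [2/(k+1) if k even, 0 if k odd]. Integrating term-by-term (or equivalently evaluating the antiderivative F(x) = -2*x^5/5 - 4*x^3/3 - 3*x^2 at the endpoints):
  F(1) − F(−1) = -71/15 − (-19/15) = -52/15.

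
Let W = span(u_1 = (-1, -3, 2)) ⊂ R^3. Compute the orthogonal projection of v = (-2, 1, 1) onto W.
proj_W(v) = (-1/14, -3/14, 1/7)

Set up U = [u_1 | ... | u_1] ∈ R^(3×1). The projector onto W = col(U) is P = U (U^T U)^(-1) U^T.
Compute U^T U =
  [14],
and U^T v = (1).
Solve U^T U · c = U^T v for the coefficients: c = (1/14). The projection is proj_W(v) = U c.
Check: (v - proj_W(v)) · u_1 = 0  (should be 0).
Result: proj_W(v) = (-1/14, -3/14, 1/7).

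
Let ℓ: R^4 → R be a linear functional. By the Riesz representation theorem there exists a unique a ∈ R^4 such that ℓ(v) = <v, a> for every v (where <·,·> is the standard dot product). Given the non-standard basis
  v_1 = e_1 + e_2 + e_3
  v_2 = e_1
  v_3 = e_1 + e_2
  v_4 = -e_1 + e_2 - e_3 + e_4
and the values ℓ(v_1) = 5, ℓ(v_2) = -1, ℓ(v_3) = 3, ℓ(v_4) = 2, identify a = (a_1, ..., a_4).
a = (-1, 4, 2, -1)

Write a = (a_1, ..., a_4) in the standard basis. For each basis vector v_i, ℓ(v_i) = <v_i, a> is a linear equation in the a_j's. Collect the n equations into a matrix system V a = ℓ, where row i of V is v_i (expressed in the standard basis). Since V is invertible (lower-triangular with 1s on the diagonal, up to permutation), solve by back-substitution:
  V =
[[1, 1, 1, 0],
 [1, 0, 0, 0],
 [1, 1, 0, 0],
 [-1, 1, -1, 1]]
  V a = (5, -1, 3, 2)
Solving gives a = (-1, 4, 2, -1).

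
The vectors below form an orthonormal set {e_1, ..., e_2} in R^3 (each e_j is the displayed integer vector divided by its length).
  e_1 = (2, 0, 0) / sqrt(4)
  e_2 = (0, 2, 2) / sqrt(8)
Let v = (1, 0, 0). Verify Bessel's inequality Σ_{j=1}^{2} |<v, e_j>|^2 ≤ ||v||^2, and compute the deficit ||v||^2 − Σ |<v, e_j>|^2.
Σ |<v, e_j>|^2 = 1; ||v||^2 = 1; deficit = 0

Write each e_j = u_j / sqrt(<u_j, u_j>) where u_j is the displayed integer vector. Then <v, e_j> = <v, u_j> / sqrt(<u_j, u_j>), so |<v, e_j>|^2 = <v, u_j>^2 / <u_j, u_j>.
Coefficients: <v, e_1> = 2/sqrt(4), <v, e_2> = 0/sqrt(8).
Square and sum: Σ |<v, e_j>|^2 = 1.
Compute ||v||^2 = v·v = 1.
Deficit = 1 − 1 = 0 ≥ 0, confirming Bessel's inequality. (The deficit equals ||v − Σ <v,e_j> e_j||^2, the squared distance from v to span{e_j}.)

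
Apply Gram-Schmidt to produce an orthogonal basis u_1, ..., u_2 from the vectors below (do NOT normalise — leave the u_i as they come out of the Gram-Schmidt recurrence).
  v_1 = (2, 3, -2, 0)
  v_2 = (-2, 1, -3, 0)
Orthogonal basis:
  u_1 = (2, 3, -2, 0)
  u_2 = (-44/17, 2/17, -41/17, 0)

Apply the Gram-Schmidt recurrence
  u_1 = v_1
  u_i = v_i − Σ_{j<i} ((v_i · u_j) / (u_j · u_j)) · u_j.

Step by step this gives:
  u_1 = (2, 3, -2, 0)
  u_2 = (-44/17, 2/17, -41/17, 0)

Orthogonality check:
  u_2 · u_1 = 0 (should be 0)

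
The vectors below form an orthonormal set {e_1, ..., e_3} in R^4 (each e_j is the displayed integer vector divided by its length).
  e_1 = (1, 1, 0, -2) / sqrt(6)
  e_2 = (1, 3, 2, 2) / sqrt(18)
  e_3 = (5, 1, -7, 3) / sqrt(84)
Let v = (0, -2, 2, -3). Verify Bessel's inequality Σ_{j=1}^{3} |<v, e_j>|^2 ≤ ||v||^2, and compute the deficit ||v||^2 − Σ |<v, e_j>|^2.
Σ |<v, e_j>|^2 = 3443/252; ||v||^2 = 17; deficit = 841/252

Write each e_j = u_j / sqrt(<u_j, u_j>) where u_j is the displayed integer vector. Then <v, e_j> = <v, u_j> / sqrt(<u_j, u_j>), so |<v, e_j>|^2 = <v, u_j>^2 / <u_j, u_j>.
Coefficients: <v, e_1> = 4/sqrt(6), <v, e_2> = -8/sqrt(18), <v, e_3> = -25/sqrt(84).
Square and sum: Σ |<v, e_j>|^2 = 3443/252.
Compute ||v||^2 = v·v = 17.
Deficit = 17 − 3443/252 = 841/252 ≥ 0, confirming Bessel's inequality. (The deficit equals ||v − Σ <v,e_j> e_j||^2, the squared distance from v to span{e_j}.)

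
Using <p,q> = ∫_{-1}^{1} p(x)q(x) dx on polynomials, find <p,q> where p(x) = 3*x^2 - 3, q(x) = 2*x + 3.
<p,q> = -12

Expand the product: p(x)·q(x) = 6*x^3 + 9*x^2 - 6*x - 9.
∫_{-1}^{1} of each monomial x^k gives [2/(k+1) if k even, 0 if k odd]. Integrating term-by-term (or equivalently evaluating the antiderivative F(x) = 3*x^4/2 + 3*x^3 - 3*x^2 - 9*x at the endpoints):
  F(1) − F(−1) = -15/2 − (9/2) = -12.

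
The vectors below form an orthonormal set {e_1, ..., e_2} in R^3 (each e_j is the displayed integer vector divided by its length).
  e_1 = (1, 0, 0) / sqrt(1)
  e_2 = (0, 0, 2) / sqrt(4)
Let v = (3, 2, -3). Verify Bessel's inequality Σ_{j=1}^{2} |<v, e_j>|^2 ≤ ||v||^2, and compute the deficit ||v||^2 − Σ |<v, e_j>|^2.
Σ |<v, e_j>|^2 = 18; ||v||^2 = 22; deficit = 4

Write each e_j = u_j / sqrt(<u_j, u_j>) where u_j is the displayed integer vector. Then <v, e_j> = <v, u_j> / sqrt(<u_j, u_j>), so |<v, e_j>|^2 = <v, u_j>^2 / <u_j, u_j>.
Coefficients: <v, e_1> = 3/sqrt(1), <v, e_2> = -6/sqrt(4).
Square and sum: Σ |<v, e_j>|^2 = 18.
Compute ||v||^2 = v·v = 22.
Deficit = 22 − 18 = 4 ≥ 0, confirming Bessel's inequality. (The deficit equals ||v − Σ <v,e_j> e_j||^2, the squared distance from v to span{e_j}.)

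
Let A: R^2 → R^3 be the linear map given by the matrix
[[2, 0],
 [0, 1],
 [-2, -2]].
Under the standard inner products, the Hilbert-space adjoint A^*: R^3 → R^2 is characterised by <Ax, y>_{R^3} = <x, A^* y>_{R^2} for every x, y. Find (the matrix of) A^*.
A^* = A^T =
[[2, 0, -2],
 [0, 1, -2]]

For real matrices with standard dot products, the defining identity <Ax, y> = <x, A^* y> gives (Ax)^T y = x^T (A^*) y, i.e. x^T A^T y = x^T (A^*) y. Since this holds for all x, y, we must have A^* = A^T. Therefore
A^* =
[[2, 0, -2],
 [0, 1, -2]].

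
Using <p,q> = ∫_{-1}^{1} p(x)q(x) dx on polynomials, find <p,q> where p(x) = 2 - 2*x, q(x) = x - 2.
<p,q> = -28/3

Expand the product: p(x)·q(x) = -2*x^2 + 6*x - 4.
∫_{-1}^{1} of each monomial x^k gives [2/(k+1) if k even, 0 if k odd]. Integrating term-by-term (or equivalently evaluating the antiderivative F(x) = -2*x^3/3 + 3*x^2 - 4*x at the endpoints):
  F(1) − F(−1) = -5/3 − (23/3) = -28/3.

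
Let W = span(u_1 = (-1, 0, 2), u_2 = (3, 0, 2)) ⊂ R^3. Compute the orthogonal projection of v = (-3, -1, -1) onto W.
proj_W(v) = (-3, 0, -1)

Set up U = [u_1 | ... | u_2] ∈ R^(3×2). The projector onto W = col(U) is P = U (U^T U)^(-1) U^T.
Compute U^T U =
  [5, 1]
  [1, 13],
and U^T v = (1, -11).
Solve U^T U · c = U^T v for the coefficients: c = (3/8, -7/8). The projection is proj_W(v) = U c.
Check: (v - proj_W(v)) · u_1 = 0  (should be 0).
Check: (v - proj_W(v)) · u_2 = 0  (should be 0).
Result: proj_W(v) = (-3, 0, -1).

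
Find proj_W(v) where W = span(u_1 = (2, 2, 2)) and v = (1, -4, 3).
proj_W(v) = (0, 0, 0)

Set up U = [u_1 | ... | u_1] ∈ R^(3×1). The projector onto W = col(U) is P = U (U^T U)^(-1) U^T.
Compute U^T U =
  [12],
and U^T v = (0).
Solve U^T U · c = U^T v for the coefficients: c = (0). The projection is proj_W(v) = U c.
Check: (v - proj_W(v)) · u_1 = 0  (should be 0).
Result: proj_W(v) = (0, 0, 0).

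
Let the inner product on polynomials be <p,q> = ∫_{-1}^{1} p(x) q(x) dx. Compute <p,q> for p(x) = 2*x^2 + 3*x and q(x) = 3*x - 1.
<p,q> = 14/3

Expand the product: p(x)·q(x) = 6*x^3 + 7*x^2 - 3*x.
∫_{-1}^{1} of each monomial x^k gives [2/(k+1) if k even, 0 if k odd]. Integrating term-by-term (or equivalently evaluating the antiderivative F(x) = 3*x^4/2 + 7*x^3/3 - 3*x^2/2 at the endpoints):
  F(1) − F(−1) = 7/3 − (-7/3) = 14/3.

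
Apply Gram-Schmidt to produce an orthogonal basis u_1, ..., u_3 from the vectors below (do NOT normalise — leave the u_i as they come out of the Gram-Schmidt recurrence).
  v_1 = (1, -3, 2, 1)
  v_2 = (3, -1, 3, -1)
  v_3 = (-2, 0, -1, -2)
Orthogonal basis:
  u_1 = (1, -3, 2, 1)
  u_2 = (34/15, 6/5, 23/15, -26/15)
  u_3 = (-198/179, -168/179, 24/179, -354/179)

Apply the Gram-Schmidt recurrence
  u_1 = v_1
  u_i = v_i − Σ_{j<i} ((v_i · u_j) / (u_j · u_j)) · u_j.

Step by step this gives:
  u_1 = (1, -3, 2, 1)
  u_2 = (34/15, 6/5, 23/15, -26/15)
  u_3 = (-198/179, -168/179, 24/179, -354/179)

Orthogonality check:
  u_2 · u_1 = 0 (should be 0)
  u_3 · u_1 = 0 (should be 0)
  u_3 · u_2 = 0 (should be 0)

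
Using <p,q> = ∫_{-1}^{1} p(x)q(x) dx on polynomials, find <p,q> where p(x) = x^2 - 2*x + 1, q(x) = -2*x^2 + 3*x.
<p,q> = -92/15

Expand the product: p(x)·q(x) = -2*x^4 + 7*x^3 - 8*x^2 + 3*x.
∫_{-1}^{1} of each monomial x^k gives [2/(k+1) if k even, 0 if k odd]. Integrating term-by-term (or equivalently evaluating the antiderivative F(x) = -2*x^5/5 + 7*x^4/4 - 8*x^3/3 + 3*x^2/2 at the endpoints):
  F(1) − F(−1) = 11/60 − (379/60) = -92/15.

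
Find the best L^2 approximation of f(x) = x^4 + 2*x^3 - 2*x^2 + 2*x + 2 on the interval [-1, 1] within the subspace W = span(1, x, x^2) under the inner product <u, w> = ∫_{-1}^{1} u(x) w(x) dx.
g(x) = -8*x^2/7 + 16*x/5 + 67/35

The best approximation g ∈ W is the orthogonal projection of f onto W. Writing g = a_0 + a_1 x + a_2 x^2, the coefficients solve the normal equations G · a = b where
  G_{ij} = <φ_i, φ_j> and b_i = <f, φ_i>, with φ_0 = 1, φ_1 = x, φ_2 = x^2.
G =
  [2, 0, 2/3]
  [0, 2/3, 0]
  [2/3, 0, 2/5],
b = (46/15, 32/15, 86/105).
Solving gives a_0 = 67/35, a_1 = 16/5, a_2 = -8/7, so
  g(x) = -8*x^2/7 + 16*x/5 + 67/35.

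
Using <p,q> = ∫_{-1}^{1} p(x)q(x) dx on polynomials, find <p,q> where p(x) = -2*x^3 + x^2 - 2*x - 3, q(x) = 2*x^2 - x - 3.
<p,q> = 224/15

Expand the product: p(x)·q(x) = -4*x^5 + 4*x^4 + x^3 - 7*x^2 + 9*x + 9.
∫_{-1}^{1} of each monomial x^k gives [2/(k+1) if k even, 0 if k odd]. Integrating term-by-term (or equivalently evaluating the antiderivative F(x) = -2*x^6/3 + 4*x^5/5 + x^4/4 - 7*x^3/3 + 9*x^2/2 + 9*x at the endpoints):
  F(1) − F(−1) = 231/20 − (-203/60) = 224/15.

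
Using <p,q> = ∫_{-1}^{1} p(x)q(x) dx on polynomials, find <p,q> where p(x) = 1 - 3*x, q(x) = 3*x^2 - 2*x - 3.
<p,q> = 0

Expand the product: p(x)·q(x) = -9*x^3 + 9*x^2 + 7*x - 3.
∫_{-1}^{1} of each monomial x^k gives [2/(k+1) if k even, 0 if k odd]. Integrating term-by-term (or equivalently evaluating the antiderivative F(x) = -9*x^4/4 + 3*x^3 + 7*x^2/2 - 3*x at the endpoints):
  F(1) − F(−1) = 5/4 − (5/4) = 0.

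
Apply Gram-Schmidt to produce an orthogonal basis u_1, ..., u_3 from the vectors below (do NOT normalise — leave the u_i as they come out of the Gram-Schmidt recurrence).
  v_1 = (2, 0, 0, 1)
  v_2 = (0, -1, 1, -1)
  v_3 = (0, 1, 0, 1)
Orthogonal basis:
  u_1 = (2, 0, 0, 1)
  u_2 = (2/5, -1, 1, -4/5)
  u_3 = (-1/7, 5/14, 9/14, 2/7)

Apply the Gram-Schmidt recurrence
  u_1 = v_1
  u_i = v_i − Σ_{j<i} ((v_i · u_j) / (u_j · u_j)) · u_j.

Step by step this gives:
  u_1 = (2, 0, 0, 1)
  u_2 = (2/5, -1, 1, -4/5)
  u_3 = (-1/7, 5/14, 9/14, 2/7)

Orthogonality check:
  u_2 · u_1 = 0 (should be 0)
  u_3 · u_1 = 0 (should be 0)
  u_3 · u_2 = 0 (should be 0)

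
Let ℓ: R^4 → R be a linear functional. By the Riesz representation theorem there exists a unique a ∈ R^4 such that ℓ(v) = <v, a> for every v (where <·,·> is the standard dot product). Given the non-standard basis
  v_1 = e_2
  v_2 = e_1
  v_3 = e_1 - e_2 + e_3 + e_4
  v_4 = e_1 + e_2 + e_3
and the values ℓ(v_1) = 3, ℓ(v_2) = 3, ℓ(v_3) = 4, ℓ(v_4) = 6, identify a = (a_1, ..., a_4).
a = (3, 3, 0, 4)

Write a = (a_1, ..., a_4) in the standard basis. For each basis vector v_i, ℓ(v_i) = <v_i, a> is a linear equation in the a_j's. Collect the n equations into a matrix system V a = ℓ, where row i of V is v_i (expressed in the standard basis). Since V is invertible (lower-triangular with 1s on the diagonal, up to permutation), solve by back-substitution:
  V =
[[0, 1, 0, 0],
 [1, 0, 0, 0],
 [1, -1, 1, 1],
 [1, 1, 1, 0]]
  V a = (3, 3, 4, 6)
Solving gives a = (3, 3, 0, 4).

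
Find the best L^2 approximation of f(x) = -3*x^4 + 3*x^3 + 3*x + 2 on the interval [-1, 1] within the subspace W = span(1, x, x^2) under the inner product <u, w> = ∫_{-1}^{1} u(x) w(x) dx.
g(x) = -18*x^2/7 + 24*x/5 + 79/35

The best approximation g ∈ W is the orthogonal projection of f onto W. Writing g = a_0 + a_1 x + a_2 x^2, the coefficients solve the normal equations G · a = b where
  G_{ij} = <φ_i, φ_j> and b_i = <f, φ_i>, with φ_0 = 1, φ_1 = x, φ_2 = x^2.
G =
  [2, 0, 2/3]
  [0, 2/3, 0]
  [2/3, 0, 2/5],
b = (14/5, 16/5, 10/21).
Solving gives a_0 = 79/35, a_1 = 24/5, a_2 = -18/7, so
  g(x) = -18*x^2/7 + 24*x/5 + 79/35.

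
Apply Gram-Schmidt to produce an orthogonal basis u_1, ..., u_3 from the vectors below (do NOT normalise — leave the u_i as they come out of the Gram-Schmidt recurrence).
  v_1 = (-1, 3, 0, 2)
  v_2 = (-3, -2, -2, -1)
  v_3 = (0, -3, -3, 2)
Orthogonal basis:
  u_1 = (-1, 3, 0, 2)
  u_2 = (-47/14, -13/14, -2, -2/7)
  u_3 = (305/227, -331/227, -451/227, 649/227)

Apply the Gram-Schmidt recurrence
  u_1 = v_1
  u_i = v_i − Σ_{j<i} ((v_i · u_j) / (u_j · u_j)) · u_j.

Step by step this gives:
  u_1 = (-1, 3, 0, 2)
  u_2 = (-47/14, -13/14, -2, -2/7)
  u_3 = (305/227, -331/227, -451/227, 649/227)

Orthogonality check:
  u_2 · u_1 = 0 (should be 0)
  u_3 · u_1 = 0 (should be 0)
  u_3 · u_2 = 0 (should be 0)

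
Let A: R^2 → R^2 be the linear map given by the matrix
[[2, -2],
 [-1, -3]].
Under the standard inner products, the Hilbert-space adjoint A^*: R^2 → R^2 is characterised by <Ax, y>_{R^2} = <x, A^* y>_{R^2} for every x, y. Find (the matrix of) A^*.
A^* = A^T =
[[2, -1],
 [-2, -3]]

For real matrices with standard dot products, the defining identity <Ax, y> = <x, A^* y> gives (Ax)^T y = x^T (A^*) y, i.e. x^T A^T y = x^T (A^*) y. Since this holds for all x, y, we must have A^* = A^T. Therefore
A^* =
[[2, -1],
 [-2, -3]].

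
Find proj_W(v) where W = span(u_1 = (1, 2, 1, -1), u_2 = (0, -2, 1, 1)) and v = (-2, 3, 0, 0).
proj_W(v) = (0, 2, -1, -1)

Set up U = [u_1 | ... | u_2] ∈ R^(4×2). The projector onto W = col(U) is P = U (U^T U)^(-1) U^T.
Compute U^T U =
  [7, -4]
  [-4, 6],
and U^T v = (4, -6).
Solve U^T U · c = U^T v for the coefficients: c = (0, -1). The projection is proj_W(v) = U c.
Check: (v - proj_W(v)) · u_1 = 0  (should be 0).
Check: (v - proj_W(v)) · u_2 = 0  (should be 0).
Result: proj_W(v) = (0, 2, -1, -1).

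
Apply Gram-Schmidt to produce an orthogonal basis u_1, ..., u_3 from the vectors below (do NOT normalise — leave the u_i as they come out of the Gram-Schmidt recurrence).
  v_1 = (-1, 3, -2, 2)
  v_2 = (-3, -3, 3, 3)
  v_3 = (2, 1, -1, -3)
Orthogonal basis:
  u_1 = (-1, 3, -2, 2)
  u_2 = (-10/3, -2, 7/3, 11/3)
  u_3 = (-11/34, 7/34, 3/17, -5/17)

Apply the Gram-Schmidt recurrence
  u_1 = v_1
  u_i = v_i − Σ_{j<i} ((v_i · u_j) / (u_j · u_j)) · u_j.

Step by step this gives:
  u_1 = (-1, 3, -2, 2)
  u_2 = (-10/3, -2, 7/3, 11/3)
  u_3 = (-11/34, 7/34, 3/17, -5/17)

Orthogonality check:
  u_2 · u_1 = 0 (should be 0)
  u_3 · u_1 = 0 (should be 0)
  u_3 · u_2 = 0 (should be 0)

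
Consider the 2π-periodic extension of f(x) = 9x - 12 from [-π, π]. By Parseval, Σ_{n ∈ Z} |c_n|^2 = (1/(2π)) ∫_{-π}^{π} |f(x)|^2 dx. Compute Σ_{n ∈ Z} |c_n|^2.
Σ |c_n|^2 = 27π^2 + 144

Expand and integrate term by term over [-π, π]:
  ∫ (9x)^2 dx = 81·(2π^3/3); ∫ 2·9·(-12)·x dx = 0 (odd integrand); ∫ (-12)^2 dx = 144·2π.
So (1/(2π)) ∫_{-π}^{π} (9x - 12)^2 dx = 81π^2/3 + 144 = 27π^2 + 144.
Parseval ⇒ Σ |c_n|^2 = 27π^2 + 144.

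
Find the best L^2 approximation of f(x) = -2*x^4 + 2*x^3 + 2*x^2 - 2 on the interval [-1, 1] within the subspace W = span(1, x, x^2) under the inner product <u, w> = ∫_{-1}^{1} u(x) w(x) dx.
g(x) = 2*x^2/7 + 6*x/5 - 64/35

The best approximation g ∈ W is the orthogonal projection of f onto W. Writing g = a_0 + a_1 x + a_2 x^2, the coefficients solve the normal equations G · a = b where
  G_{ij} = <φ_i, φ_j> and b_i = <f, φ_i>, with φ_0 = 1, φ_1 = x, φ_2 = x^2.
G =
  [2, 0, 2/3]
  [0, 2/3, 0]
  [2/3, 0, 2/5],
b = (-52/15, 4/5, -116/105).
Solving gives a_0 = -64/35, a_1 = 6/5, a_2 = 2/7, so
  g(x) = 2*x^2/7 + 6*x/5 - 64/35.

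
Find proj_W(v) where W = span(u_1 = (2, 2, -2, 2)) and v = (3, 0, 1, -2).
proj_W(v) = (0, 0, 0, 0)

Set up U = [u_1 | ... | u_1] ∈ R^(4×1). The projector onto W = col(U) is P = U (U^T U)^(-1) U^T.
Compute U^T U =
  [16],
and U^T v = (0).
Solve U^T U · c = U^T v for the coefficients: c = (0). The projection is proj_W(v) = U c.
Check: (v - proj_W(v)) · u_1 = 0  (should be 0).
Result: proj_W(v) = (0, 0, 0, 0).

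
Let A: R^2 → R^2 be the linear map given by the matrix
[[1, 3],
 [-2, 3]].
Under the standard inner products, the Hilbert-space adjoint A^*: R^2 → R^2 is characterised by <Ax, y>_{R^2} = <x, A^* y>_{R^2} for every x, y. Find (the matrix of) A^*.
A^* = A^T =
[[1, -2],
 [3, 3]]

For real matrices with standard dot products, the defining identity <Ax, y> = <x, A^* y> gives (Ax)^T y = x^T (A^*) y, i.e. x^T A^T y = x^T (A^*) y. Since this holds for all x, y, we must have A^* = A^T. Therefore
A^* =
[[1, -2],
 [3, 3]].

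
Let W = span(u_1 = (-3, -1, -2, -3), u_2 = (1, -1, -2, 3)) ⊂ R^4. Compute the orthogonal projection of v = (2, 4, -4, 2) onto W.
proj_W(v) = (41/37, -23/37, -46/37, 96/37)

Set up U = [u_1 | ... | u_2] ∈ R^(4×2). The projector onto W = col(U) is P = U (U^T U)^(-1) U^T.
Compute U^T U =
  [23, -7]
  [-7, 15],
and U^T v = (-8, 12).
Solve U^T U · c = U^T v for the coefficients: c = (-9/74, 55/74). The projection is proj_W(v) = U c.
Check: (v - proj_W(v)) · u_1 = 0  (should be 0).
Check: (v - proj_W(v)) · u_2 = 0  (should be 0).
Result: proj_W(v) = (41/37, -23/37, -46/37, 96/37).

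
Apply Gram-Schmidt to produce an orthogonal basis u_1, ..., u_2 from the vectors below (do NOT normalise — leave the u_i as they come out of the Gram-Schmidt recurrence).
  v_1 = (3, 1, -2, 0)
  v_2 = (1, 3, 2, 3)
Orthogonal basis:
  u_1 = (3, 1, -2, 0)
  u_2 = (4/7, 20/7, 16/7, 3)

Apply the Gram-Schmidt recurrence
  u_1 = v_1
  u_i = v_i − Σ_{j<i} ((v_i · u_j) / (u_j · u_j)) · u_j.

Step by step this gives:
  u_1 = (3, 1, -2, 0)
  u_2 = (4/7, 20/7, 16/7, 3)

Orthogonality check:
  u_2 · u_1 = 0 (should be 0)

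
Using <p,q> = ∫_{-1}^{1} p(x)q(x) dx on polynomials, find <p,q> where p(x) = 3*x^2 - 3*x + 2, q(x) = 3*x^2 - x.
<p,q> = 48/5

Expand the product: p(x)·q(x) = 9*x^4 - 12*x^3 + 9*x^2 - 2*x.
∫_{-1}^{1} of each monomial x^k gives [2/(k+1) if k even, 0 if k odd]. Integrating term-by-term (or equivalently evaluating the antiderivative F(x) = 9*x^5/5 - 3*x^4 + 3*x^3 - x^2 at the endpoints):
  F(1) − F(−1) = 4/5 − (-44/5) = 48/5.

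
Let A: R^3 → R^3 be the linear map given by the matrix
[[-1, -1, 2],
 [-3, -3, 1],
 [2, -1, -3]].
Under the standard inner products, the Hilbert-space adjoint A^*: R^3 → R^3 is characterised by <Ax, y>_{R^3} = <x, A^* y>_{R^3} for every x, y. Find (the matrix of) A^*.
A^* = A^T =
[[-1, -3, 2],
 [-1, -3, -1],
 [2, 1, -3]]

For real matrices with standard dot products, the defining identity <Ax, y> = <x, A^* y> gives (Ax)^T y = x^T (A^*) y, i.e. x^T A^T y = x^T (A^*) y. Since this holds for all x, y, we must have A^* = A^T. Therefore
A^* =
[[-1, -3, 2],
 [-1, -3, -1],
 [2, 1, -3]].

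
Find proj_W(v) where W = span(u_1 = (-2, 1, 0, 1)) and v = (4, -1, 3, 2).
proj_W(v) = (7/3, -7/6, 0, -7/6)

Set up U = [u_1 | ... | u_1] ∈ R^(4×1). The projector onto W = col(U) is P = U (U^T U)^(-1) U^T.
Compute U^T U =
  [6],
and U^T v = (-7).
Solve U^T U · c = U^T v for the coefficients: c = (-7/6). The projection is proj_W(v) = U c.
Check: (v - proj_W(v)) · u_1 = 0  (should be 0).
Result: proj_W(v) = (7/3, -7/6, 0, -7/6).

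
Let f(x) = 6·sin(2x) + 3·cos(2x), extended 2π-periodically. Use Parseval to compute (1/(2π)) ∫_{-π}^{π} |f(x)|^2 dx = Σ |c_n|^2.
Σ |c_n|^2 = 45/2

Expand |f|^2 and use orthogonality of {sin(nx), cos(mx)} on [-π, π]:
  ∫_{-π}^{π} sin(nx)^2 dx = π, ∫ cos(mx)^2 dx = π, and cross terms integrate to 0.
So ∫_{-π}^{π} f(x)^2 dx = 6^2 · π + 3^2 · π = (36 + 9)π.
Divide by 2π: (36 + 9)/2 = 45/2.
By Parseval, this equals Σ |c_n|^2.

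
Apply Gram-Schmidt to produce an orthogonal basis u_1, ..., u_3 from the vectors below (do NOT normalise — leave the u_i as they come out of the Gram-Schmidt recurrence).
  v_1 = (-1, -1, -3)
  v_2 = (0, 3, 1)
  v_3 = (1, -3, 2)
Orthogonal basis:
  u_1 = (-1, -1, -3)
  u_2 = (-6/11, 27/11, -7/11)
  u_3 = (-4/37, -1/74, 3/74)

Apply the Gram-Schmidt recurrence
  u_1 = v_1
  u_i = v_i − Σ_{j<i} ((v_i · u_j) / (u_j · u_j)) · u_j.

Step by step this gives:
  u_1 = (-1, -1, -3)
  u_2 = (-6/11, 27/11, -7/11)
  u_3 = (-4/37, -1/74, 3/74)

Orthogonality check:
  u_2 · u_1 = 0 (should be 0)
  u_3 · u_1 = 0 (should be 0)
  u_3 · u_2 = 0 (should be 0)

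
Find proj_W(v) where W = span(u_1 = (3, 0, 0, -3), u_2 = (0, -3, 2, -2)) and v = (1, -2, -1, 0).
proj_W(v) = (3/10, -3/5, 2/5, -7/10)

Set up U = [u_1 | ... | u_2] ∈ R^(4×2). The projector onto W = col(U) is P = U (U^T U)^(-1) U^T.
Compute U^T U =
  [18, 6]
  [6, 17],
and U^T v = (3, 4).
Solve U^T U · c = U^T v for the coefficients: c = (1/10, 1/5). The projection is proj_W(v) = U c.
Check: (v - proj_W(v)) · u_1 = 0  (should be 0).
Check: (v - proj_W(v)) · u_2 = 0  (should be 0).
Result: proj_W(v) = (3/10, -3/5, 2/5, -7/10).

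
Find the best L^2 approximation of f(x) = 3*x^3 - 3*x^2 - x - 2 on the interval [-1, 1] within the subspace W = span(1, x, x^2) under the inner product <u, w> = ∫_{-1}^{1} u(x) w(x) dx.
g(x) = -3*x^2 + 4*x/5 - 2

The best approximation g ∈ W is the orthogonal projection of f onto W. Writing g = a_0 + a_1 x + a_2 x^2, the coefficients solve the normal equations G · a = b where
  G_{ij} = <φ_i, φ_j> and b_i = <f, φ_i>, with φ_0 = 1, φ_1 = x, φ_2 = x^2.
G =
  [2, 0, 2/3]
  [0, 2/3, 0]
  [2/3, 0, 2/5],
b = (-6, 8/15, -38/15).
Solving gives a_0 = -2, a_1 = 4/5, a_2 = -3, so
  g(x) = -3*x^2 + 4*x/5 - 2.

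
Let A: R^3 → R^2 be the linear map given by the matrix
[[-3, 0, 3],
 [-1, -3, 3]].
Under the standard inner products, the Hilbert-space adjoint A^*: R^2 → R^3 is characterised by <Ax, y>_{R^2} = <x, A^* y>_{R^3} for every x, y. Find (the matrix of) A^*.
A^* = A^T =
[[-3, -1],
 [0, -3],
 [3, 3]]

For real matrices with standard dot products, the defining identity <Ax, y> = <x, A^* y> gives (Ax)^T y = x^T (A^*) y, i.e. x^T A^T y = x^T (A^*) y. Since this holds for all x, y, we must have A^* = A^T. Therefore
A^* =
[[-3, -1],
 [0, -3],
 [3, 3]].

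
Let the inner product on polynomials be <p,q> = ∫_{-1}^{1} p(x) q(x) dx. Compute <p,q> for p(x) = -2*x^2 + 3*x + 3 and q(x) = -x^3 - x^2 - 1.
<p,q> = -106/15

Expand the product: p(x)·q(x) = 2*x^5 - x^4 - 6*x^3 - x^2 - 3*x - 3.
∫_{-1}^{1} of each monomial x^k gives [2/(k+1) if k even, 0 if k odd]. Integrating term-by-term (or equivalently evaluating the antiderivative F(x) = x^6/3 - x^5/5 - 3*x^4/2 - x^3/3 - 3*x^2/2 - 3*x at the endpoints):
  F(1) − F(−1) = -31/5 − (13/15) = -106/15.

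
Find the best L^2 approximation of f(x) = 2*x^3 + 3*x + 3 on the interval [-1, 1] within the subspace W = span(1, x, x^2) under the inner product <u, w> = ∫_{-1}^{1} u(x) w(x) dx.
g(x) = 21*x/5 + 3

The best approximation g ∈ W is the orthogonal projection of f onto W. Writing g = a_0 + a_1 x + a_2 x^2, the coefficients solve the normal equations G · a = b where
  G_{ij} = <φ_i, φ_j> and b_i = <f, φ_i>, with φ_0 = 1, φ_1 = x, φ_2 = x^2.
G =
  [2, 0, 2/3]
  [0, 2/3, 0]
  [2/3, 0, 2/5],
b = (6, 14/5, 2).
Solving gives a_0 = 3, a_1 = 21/5, a_2 = 0, so
  g(x) = 21*x/5 + 3.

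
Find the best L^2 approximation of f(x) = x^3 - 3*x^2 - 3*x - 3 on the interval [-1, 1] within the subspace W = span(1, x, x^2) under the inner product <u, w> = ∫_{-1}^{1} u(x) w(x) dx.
g(x) = -3*x^2 - 12*x/5 - 3

The best approximation g ∈ W is the orthogonal projection of f onto W. Writing g = a_0 + a_1 x + a_2 x^2, the coefficients solve the normal equations G · a = b where
  G_{ij} = <φ_i, φ_j> and b_i = <f, φ_i>, with φ_0 = 1, φ_1 = x, φ_2 = x^2.
G =
  [2, 0, 2/3]
  [0, 2/3, 0]
  [2/3, 0, 2/5],
b = (-8, -8/5, -16/5).
Solving gives a_0 = -3, a_1 = -12/5, a_2 = -3, so
  g(x) = -3*x^2 - 12*x/5 - 3.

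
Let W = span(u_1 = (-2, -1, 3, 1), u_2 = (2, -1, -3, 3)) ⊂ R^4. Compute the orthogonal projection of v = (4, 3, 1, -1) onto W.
proj_W(v) = (10/11, 13/11, -15/11, -21/11)

Set up U = [u_1 | ... | u_2] ∈ R^(4×2). The projector onto W = col(U) is P = U (U^T U)^(-1) U^T.
Compute U^T U =
  [15, -9]
  [-9, 23],
and U^T v = (-9, -1).
Solve U^T U · c = U^T v for the coefficients: c = (-9/11, -4/11). The projection is proj_W(v) = U c.
Check: (v - proj_W(v)) · u_1 = 0  (should be 0).
Check: (v - proj_W(v)) · u_2 = 0  (should be 0).
Result: proj_W(v) = (10/11, 13/11, -15/11, -21/11).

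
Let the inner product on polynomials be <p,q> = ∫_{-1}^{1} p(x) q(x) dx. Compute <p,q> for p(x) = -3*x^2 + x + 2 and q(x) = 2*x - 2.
<p,q> = -8/3

Expand the product: p(x)·q(x) = -6*x^3 + 8*x^2 + 2*x - 4.
∫_{-1}^{1} of each monomial x^k gives [2/(k+1) if k even, 0 if k odd]. Integrating term-by-term (or equivalently evaluating the antiderivative F(x) = -3*x^4/2 + 8*x^3/3 + x^2 - 4*x at the endpoints):
  F(1) − F(−1) = -11/6 − (5/6) = -8/3.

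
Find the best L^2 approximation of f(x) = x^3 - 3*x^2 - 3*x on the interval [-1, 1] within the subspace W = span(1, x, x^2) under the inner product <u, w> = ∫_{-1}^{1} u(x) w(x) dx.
g(x) = -3*x^2 - 12*x/5

The best approximation g ∈ W is the orthogonal projection of f onto W. Writing g = a_0 + a_1 x + a_2 x^2, the coefficients solve the normal equations G · a = b where
  G_{ij} = <φ_i, φ_j> and b_i = <f, φ_i>, with φ_0 = 1, φ_1 = x, φ_2 = x^2.
G =
  [2, 0, 2/3]
  [0, 2/3, 0]
  [2/3, 0, 2/5],
b = (-2, -8/5, -6/5).
Solving gives a_0 = 0, a_1 = -12/5, a_2 = -3, so
  g(x) = -3*x^2 - 12*x/5.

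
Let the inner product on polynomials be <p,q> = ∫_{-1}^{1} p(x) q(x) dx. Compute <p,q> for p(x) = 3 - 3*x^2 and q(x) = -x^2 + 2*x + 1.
<p,q> = 16/5

Expand the product: p(x)·q(x) = 3*x^4 - 6*x^3 - 6*x^2 + 6*x + 3.
∫_{-1}^{1} of each monomial x^k gives [2/(k+1) if k even, 0 if k odd]. Integrating term-by-term (or equivalently evaluating the antiderivative F(x) = 3*x^5/5 - 3*x^4/2 - 2*x^3 + 3*x^2 + 3*x at the endpoints):
  F(1) − F(−1) = 31/10 − (-1/10) = 16/5.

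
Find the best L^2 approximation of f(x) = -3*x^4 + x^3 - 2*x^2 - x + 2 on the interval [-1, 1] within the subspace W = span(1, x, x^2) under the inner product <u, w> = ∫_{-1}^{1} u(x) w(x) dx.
g(x) = -32*x^2/7 - 2*x/5 + 79/35

The best approximation g ∈ W is the orthogonal projection of f onto W. Writing g = a_0 + a_1 x + a_2 x^2, the coefficients solve the normal equations G · a = b where
  G_{ij} = <φ_i, φ_j> and b_i = <f, φ_i>, with φ_0 = 1, φ_1 = x, φ_2 = x^2.
G =
  [2, 0, 2/3]
  [0, 2/3, 0]
  [2/3, 0, 2/5],
b = (22/15, -4/15, -34/105).
Solving gives a_0 = 79/35, a_1 = -2/5, a_2 = -32/7, so
  g(x) = -32*x^2/7 - 2*x/5 + 79/35.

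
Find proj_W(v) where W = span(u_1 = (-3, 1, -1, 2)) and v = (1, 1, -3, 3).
proj_W(v) = (-7/5, 7/15, -7/15, 14/15)

Set up U = [u_1 | ... | u_1] ∈ R^(4×1). The projector onto W = col(U) is P = U (U^T U)^(-1) U^T.
Compute U^T U =
  [15],
and U^T v = (7).
Solve U^T U · c = U^T v for the coefficients: c = (7/15). The projection is proj_W(v) = U c.
Check: (v - proj_W(v)) · u_1 = 0  (should be 0).
Result: proj_W(v) = (-7/5, 7/15, -7/15, 14/15).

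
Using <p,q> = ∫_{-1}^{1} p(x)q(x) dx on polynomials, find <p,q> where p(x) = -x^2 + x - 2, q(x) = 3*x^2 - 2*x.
<p,q> = -98/15

Expand the product: p(x)·q(x) = -3*x^4 + 5*x^3 - 8*x^2 + 4*x.
∫_{-1}^{1} of each monomial x^k gives [2/(k+1) if k even, 0 if k odd]. Integrating term-by-term (or equivalently evaluating the antiderivative F(x) = -3*x^5/5 + 5*x^4/4 - 8*x^3/3 + 2*x^2 at the endpoints):
  F(1) − F(−1) = -1/60 − (391/60) = -98/15.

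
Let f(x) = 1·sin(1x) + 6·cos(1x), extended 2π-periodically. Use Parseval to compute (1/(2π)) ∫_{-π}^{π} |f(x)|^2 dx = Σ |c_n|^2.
Σ |c_n|^2 = 37/2

Expand |f|^2 and use orthogonality of {sin(nx), cos(mx)} on [-π, π]:
  ∫_{-π}^{π} sin(nx)^2 dx = π, ∫ cos(mx)^2 dx = π, and cross terms integrate to 0.
So ∫_{-π}^{π} f(x)^2 dx = 1^2 · π + 6^2 · π = (1 + 36)π.
Divide by 2π: (1 + 36)/2 = 37/2.
By Parseval, this equals Σ |c_n|^2.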